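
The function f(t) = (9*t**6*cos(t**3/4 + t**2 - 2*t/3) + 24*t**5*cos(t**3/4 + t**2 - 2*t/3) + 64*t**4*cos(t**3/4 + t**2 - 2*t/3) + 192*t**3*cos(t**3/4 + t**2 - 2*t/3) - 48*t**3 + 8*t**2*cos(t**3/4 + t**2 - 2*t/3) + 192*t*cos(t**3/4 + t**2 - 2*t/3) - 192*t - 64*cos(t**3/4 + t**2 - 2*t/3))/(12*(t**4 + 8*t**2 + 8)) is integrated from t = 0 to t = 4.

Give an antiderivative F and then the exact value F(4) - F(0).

Antiderivative: F(t) = -log(t**4/2 + 4*t**2 + 4) + sin(t**3/4 + t**2 - 2*t/3); value = -log(196) + sin(88/3) + log(4)

A first test for any F(t): its t-derivative must equal f(t) identically.
F(t) = -log(t**4/2 + 4*t**2 + 4) + sin(t**3/4 + t**2 - 2*t/3) is an antiderivative of f.
Check: d/dt[-log(t**4/2 + 4*t**2 + 4) + sin(t**3/4 + t**2 - 2*t/3)] = (9*t**6*cos(t**3/4 + t**2 - 2*t/3) + 24*t**5*cos(t**3/4 + t**2 - 2*t/3) + 64*t**4*cos(t**3/4 + t**2 - 2*t/3) + 192*t**3*cos(t**3/4 + t**2 - 2*t/3) - 48*t**3 + 8*t**2*cos(t**3/4 + t**2 - 2*t/3) + 192*t*cos(t**3/4 + t**2 - 2*t/3) - 192*t - 64*cos(t**3/4 + t**2 - 2*t/3))/(12*t**4 + 96*t**2 + 96), which equals f(t).
F(4) = -log(196) + sin(88/3); F(0) = -log(4).
Integral = F(4) - F(0) = -log(196) + sin(88/3) + log(4).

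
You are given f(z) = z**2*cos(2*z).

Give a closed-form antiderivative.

Differentiate the proposed F(z) back; it has to land on f(z) exactly.
Check: d/dz[z**2*sin(2*z)/2 + z*cos(2*z)/2 - sin(2*z)/4] = z**2*cos(2*z) = f(z).

An antiderivative is F(z) = z**2*sin(2*z)/2 + z*cos(2*z)/2 - sin(2*z)/4.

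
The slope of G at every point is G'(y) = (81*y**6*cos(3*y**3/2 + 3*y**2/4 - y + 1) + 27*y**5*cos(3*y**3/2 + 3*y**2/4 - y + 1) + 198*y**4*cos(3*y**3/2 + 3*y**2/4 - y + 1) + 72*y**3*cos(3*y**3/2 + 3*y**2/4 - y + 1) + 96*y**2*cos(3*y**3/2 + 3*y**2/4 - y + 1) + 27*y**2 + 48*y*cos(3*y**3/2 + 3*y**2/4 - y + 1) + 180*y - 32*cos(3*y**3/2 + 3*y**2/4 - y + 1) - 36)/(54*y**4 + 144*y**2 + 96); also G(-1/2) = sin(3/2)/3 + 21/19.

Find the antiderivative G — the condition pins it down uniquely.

G(y) = -3*y/(6*y**2 + 8) + sin(3*y**3/2 + 3*y**2/4 - y + 1)/3 + 2 - 5/(3*y**2 + 4)

Differentiate the proposed G(y) back; it has to land on the given G'(y).
A general antiderivative is (-3*y/4 - 5/2)/(3*y**2/2 + 2) + sin(3*y**3/2 + 3*y**2/4 - y + 1)/3 + C.
The condition gives C = sin(3/2)/3 + 21/19 - (-17/19 + sin(3/2)/3) = 2.
So G(y) = -3*y/(6*y**2 + 8) + sin(3*y**3/2 + 3*y**2/4 - y + 1)/3 + 2 - 5/(3*y**2 + 4).
Check: d/dy[-3*y/(6*y**2 + 8) + sin(3*y**3/2 + 3*y**2/4 - y + 1)/3 + 2 - 5/(3*y**2 + 4)] = (81*y**6*cos(3*y**3/2 + 3*y**2/4 - y + 1) + 27*y**5*cos(3*y**3/2 + 3*y**2/4 - y + 1) + 198*y**4*cos(3*y**3/2 + 3*y**2/4 - y + 1) + 72*y**3*cos(3*y**3/2 + 3*y**2/4 - y + 1) + 96*y**2*cos(3*y**3/2 + 3*y**2/4 - y + 1) + 27*y**2 + 48*y*cos(3*y**3/2 + 3*y**2/4 - y + 1) + 180*y - 32*cos(3*y**3/2 + 3*y**2/4 - y + 1) - 36)/(54*y**4 + 144*y**2 + 96) = G'(y).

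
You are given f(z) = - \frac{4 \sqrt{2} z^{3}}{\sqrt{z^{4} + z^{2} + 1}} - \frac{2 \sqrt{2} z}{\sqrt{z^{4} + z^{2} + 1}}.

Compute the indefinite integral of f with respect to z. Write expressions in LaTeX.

F(z) = - 4 \sqrt{\frac{z^{4}}{2} + \frac{z^{2}}{2} + \frac{1}{2}} + C

The substitution u = \frac{z^{4}}{2} + \frac{z^{2}}{2} + \frac{1}{2} works: f is exactly (dF/du)*(du/dz) for that inner function.
Check: d/dz[- 4 \sqrt{\frac{z^{4}}{2} + \frac{z^{2}}{2} + \frac{1}{2}}] = \frac{- 4 \sqrt{2} z^{3} - 2 \sqrt{2} z}{\sqrt{z^{4} + z^{2} + 1}}, which equals f(z).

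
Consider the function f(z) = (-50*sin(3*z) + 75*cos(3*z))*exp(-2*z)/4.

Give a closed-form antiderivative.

An antiderivative is F(z) = 25*exp(-2*z)*sin(3*z)/4.

f has the shape u'v + uv' for u = 25*exp(-2*z)/4 and v = sin(3*z) — it is the derivative of the product u*v.
Check: d/dz[25*exp(-2*z)*sin(3*z)/4] = (-50*sin(3*z) + 75*cos(3*z))*exp(-2*z)/4 = f(z).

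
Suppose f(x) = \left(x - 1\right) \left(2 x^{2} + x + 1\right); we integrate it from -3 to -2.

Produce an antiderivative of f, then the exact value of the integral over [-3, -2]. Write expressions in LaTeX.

Antiderivative: F(x) = \frac{x \left(3 x^{3} - 2 x^{2} - 6\right)}{6}; value = - \frac{239}{6}

Any candidate F(x) must reproduce f(x) exactly when differentiated.
F(x) = \frac{x \left(3 x^{3} - 2 x^{2} - 6\right)}{6} is an antiderivative of f.
Check: d/dx[\frac{x \left(3 x^{3} - 2 x^{2} - 6\right)}{6}] = 2 x^{3} - x^{2} - 1, which equals f(x).
F(-2) = \frac{38}{3}; F(-3) = \frac{105}{2}.
Integral = F(-2) - F(-3) = - \frac{239}{6}.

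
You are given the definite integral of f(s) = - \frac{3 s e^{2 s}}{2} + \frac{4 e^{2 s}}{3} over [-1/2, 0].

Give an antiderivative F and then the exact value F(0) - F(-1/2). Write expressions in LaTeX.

f has the shape u'v + uv' for u = \frac{25}{24} - \frac{3 s}{4} and v = e^{2 s} — it is the derivative of the product u*v.
F(s) = \frac{\left(25 - 18 s\right) e^{2 s}}{24} is an antiderivative of f.
Check: d/ds[\frac{\left(25 - 18 s\right) e^{2 s}}{24}] = - \frac{3 s e^{2 s}}{2} + \frac{4 e^{2 s}}{3} = f(s).
F(0) = \frac{25}{24}; F(-1/2) = \frac{17}{12 e}.
Integral = F(0) - F(-1/2) = \frac{25}{24} - \frac{17}{12 e}.

Antiderivative: F(s) = \frac{\left(25 - 18 s\right) e^{2 s}}{24}; value = \frac{25}{24} - \frac{17}{12 e}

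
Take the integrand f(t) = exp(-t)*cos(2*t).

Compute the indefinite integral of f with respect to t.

Whatever form F(t) takes, F'(t) = f(t) is non-negotiable.
Check: d/dt[(2*sin(2*t) - cos(2*t))*exp(-t)/5] = exp(-t)*cos(2*t) = f(t).

F(t) = (2*sin(2*t) - cos(2*t))*exp(-t)/5 + C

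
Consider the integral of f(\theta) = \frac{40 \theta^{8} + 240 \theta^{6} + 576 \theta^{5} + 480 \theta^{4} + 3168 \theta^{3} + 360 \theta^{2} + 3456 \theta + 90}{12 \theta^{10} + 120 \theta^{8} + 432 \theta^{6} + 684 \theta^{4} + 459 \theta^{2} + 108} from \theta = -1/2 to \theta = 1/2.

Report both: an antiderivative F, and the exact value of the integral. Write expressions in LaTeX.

Antiderivative: F(\theta) = \frac{5 \operatorname{atan}{\left(\frac{\theta}{2} \right)}}{3} - \frac{4}{\frac{\theta^{4}}{3} + \theta^{2} + \frac{1}{2}}; value = \frac{10 \operatorname{atan}{\left(\frac{1}{4} \right)}}{3}

Check any antiderivative F(\theta) by computing F'(\theta) and comparing it with f(\theta).
F(\theta) = \frac{5 \operatorname{atan}{\left(\frac{\theta}{2} \right)}}{3} - \frac{4}{\frac{\theta^{4}}{3} + \theta^{2} + \frac{1}{2}} is an antiderivative of f.
Check: d/d\theta[\frac{5 \operatorname{atan}{\left(\frac{\theta}{2} \right)}}{3} - \frac{4}{\frac{\theta^{4}}{3} + \theta^{2} + \frac{1}{2}}] = \frac{40 \theta^{8} + 240 \theta^{6} + 576 \theta^{5} + 480 \theta^{4} + 3168 \theta^{3} + 360 \theta^{2} + 3456 \theta + 90}{12 \theta^{10} + 120 \theta^{8} + 432 \theta^{6} + 684 \theta^{4} + 459 \theta^{2} + 108} = f(\theta).
F(1/2) = - \frac{192}{37} + \frac{5 \operatorname{atan}{\left(\frac{1}{4} \right)}}{3}; F(-1/2) = - \frac{192}{37} - \frac{5 \operatorname{atan}{\left(\frac{1}{4} \right)}}{3}.
Integral = F(1/2) - F(-1/2) = \frac{10 \operatorname{atan}{\left(\frac{1}{4} \right)}}{3}.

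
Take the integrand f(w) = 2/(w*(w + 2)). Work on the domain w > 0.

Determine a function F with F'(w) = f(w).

An antiderivative is F(w) = log(w) - log(w + 2).

Factor the denominator (w*(w + 2)) and decompose: f = -1/(w + 2) + 1/w; each piece integrates to a log, atan, or power term.
Check: d/dw[log(w) - log(w + 2)] = 2/(w**2 + 2*w), which equals f(w).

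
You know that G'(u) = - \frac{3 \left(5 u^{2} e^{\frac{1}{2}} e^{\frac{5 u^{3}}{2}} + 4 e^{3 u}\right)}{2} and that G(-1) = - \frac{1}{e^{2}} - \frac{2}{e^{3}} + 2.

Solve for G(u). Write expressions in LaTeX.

Any candidate G(u) must reproduce the stated G'(u) exactly.
A general antiderivative is - 2 e^{3 u} - e^{\frac{5 u^{3}}{2} + \frac{1}{2}} + C.
The condition gives C = - \frac{1}{e^{2}} - \frac{2}{e^{3}} + 2 - (- \frac{1}{e^{2}} - \frac{2}{e^{3}}) = 2.
So G(u) = - 2 e^{3 u} - e^{\frac{1}{2}} e^{\frac{5 u^{3}}{2}} + 2.
Check: d/du[- 2 e^{3 u} - e^{\frac{1}{2}} e^{\frac{5 u^{3}}{2}} + 2] = - \frac{15 u^{2} e^{\frac{1}{2}} e^{\frac{5 u^{3}}{2}}}{2} - 6 e^{3 u}, which equals G'(u).

G(u) = - 2 e^{3 u} - e^{\frac{1}{2}} e^{\frac{5 u^{3}}{2}} + 2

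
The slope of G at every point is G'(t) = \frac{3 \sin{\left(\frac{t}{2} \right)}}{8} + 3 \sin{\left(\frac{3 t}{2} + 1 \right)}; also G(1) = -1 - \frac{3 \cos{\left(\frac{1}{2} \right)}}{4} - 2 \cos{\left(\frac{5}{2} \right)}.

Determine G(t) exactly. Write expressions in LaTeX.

The integrand splits into summands that can be handled one at a time.
A general antiderivative is - \frac{3 \cos{\left(\frac{t}{2} \right)}}{4} - 2 \cos{\left(\frac{3 t}{2} + 1 \right)} + C.
The condition gives C = -1 - \frac{3 \cos{\left(\frac{1}{2} \right)}}{4} - 2 \cos{\left(\frac{5}{2} \right)} - (- \frac{3 \cos{\left(\frac{1}{2} \right)}}{4} - 2 \cos{\left(\frac{5}{2} \right)}) = -1.
So G(t) = - \frac{3 \cos{\left(\frac{t}{2} \right)}}{4} - 2 \cos{\left(\frac{3 t}{2} + 1 \right)} - 1.
Check: d/dt[- \frac{3 \cos{\left(\frac{t}{2} \right)}}{4} - 2 \cos{\left(\frac{3 t}{2} + 1 \right)} - 1] = \frac{3 \sin{\left(\frac{t}{2} \right)}}{8} + 3 \sin{\left(\frac{3 t}{2} + 1 \right)} = G'(t).

G(t) = - \frac{3 \cos{\left(\frac{t}{2} \right)}}{4} - 2 \cos{\left(\frac{3 t}{2} + 1 \right)} - 1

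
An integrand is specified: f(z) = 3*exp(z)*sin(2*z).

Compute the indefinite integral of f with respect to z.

F(z) = 3*exp(z)*sin(2*z)/5 - 6*exp(z)*cos(2*z)/5 + C

An antiderivative F(z) passes only if d/dz[F] lands on f(z) exactly.
Check: d/dz[3*exp(z)*sin(2*z)/5 - 6*exp(z)*cos(2*z)/5] = 3*exp(z)*sin(2*z) = f(z).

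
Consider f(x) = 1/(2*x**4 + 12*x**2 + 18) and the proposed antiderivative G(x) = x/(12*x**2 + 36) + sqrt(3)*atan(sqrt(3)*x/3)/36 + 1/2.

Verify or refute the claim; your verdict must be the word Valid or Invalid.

Valid: G'(x) = f(x).

d/dx[G] = 1/(2*x**4 + 12*x**2 + 18)
This equals f(x) exactly, so the claim holds.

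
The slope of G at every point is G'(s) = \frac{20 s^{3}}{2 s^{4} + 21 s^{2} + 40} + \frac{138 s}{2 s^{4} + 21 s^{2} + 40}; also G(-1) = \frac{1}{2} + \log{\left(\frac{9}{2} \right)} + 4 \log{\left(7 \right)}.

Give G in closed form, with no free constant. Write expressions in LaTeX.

Integrate term by term and add the pieces.
A general antiderivative is \log{\left(\frac{s^{2}}{2} + 4 \right)} + 4 \log{\left(2 s^{2} + 5 \right)} + C.
The condition gives C = \frac{1}{2} + \log{\left(\frac{9}{2} \right)} + 4 \log{\left(7 \right)} - (\log{\left(\frac{9}{2} \right)} + 4 \log{\left(7 \right)}) = \frac{1}{2}.
So G(s) = \frac{2 \log{\left(\frac{s^{2}}{2} + 4 \right)} + 8 \log{\left(2 s^{2} + 5 \right)} + 1}{2}.
Check: d/ds[\frac{2 \log{\left(\frac{s^{2}}{2} + 4 \right)} + 8 \log{\left(2 s^{2} + 5 \right)} + 1}{2}] = \frac{20 s^{3} + 138 s}{2 s^{4} + 21 s^{2} + 40}, which equals G'(s).

G(s) = \frac{2 \log{\left(\frac{s^{2}}{2} + 4 \right)} + 8 \log{\left(2 s^{2} + 5 \right)} + 1}{2}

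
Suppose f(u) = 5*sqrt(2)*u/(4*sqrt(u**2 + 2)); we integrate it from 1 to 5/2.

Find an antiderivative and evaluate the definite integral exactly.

Antiderivative: F(u) = 5*sqrt(2)*sqrt(u**2 + 2)/4; value = -5*sqrt(6)/4 + 5*sqrt(66)/8

f matches the chain-rule pattern g'(h)*h' with inner function h(u) = 2*u**2 + 4; substituting w = h(u) collapses the integral.
F(u) = 5*sqrt(2)*sqrt(u**2 + 2)/4 is an antiderivative of f.
Check: d/du[5*sqrt(2)*sqrt(u**2 + 2)/4] = 5*sqrt(2)*u/(4*sqrt(u**2 + 2)) = f(u).
F(5/2) = 5*sqrt(66)/8; F(1) = 5*sqrt(6)/4.
Integral = F(5/2) - F(1) = -5*sqrt(6)/4 + 5*sqrt(66)/8.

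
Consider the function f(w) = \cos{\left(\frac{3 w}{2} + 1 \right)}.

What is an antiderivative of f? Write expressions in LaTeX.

An antiderivative is F(w) = \frac{2 \sin{\left(\frac{3 w}{2} + 1 \right)}}{3}.

Check any antiderivative F(w) by computing F'(w) and comparing it with f(w).
Check: d/dw[\frac{2 \sin{\left(\frac{3 w}{2} + 1 \right)}}{3}] = \cos{\left(\frac{3 w}{2} + 1 \right)} = f(w).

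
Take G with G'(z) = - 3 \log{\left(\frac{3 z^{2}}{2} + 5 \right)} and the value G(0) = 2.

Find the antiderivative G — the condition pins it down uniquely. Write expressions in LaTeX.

G(z) = - 3 z \log{\left(\frac{3 z^{2}}{2} + 5 \right)} + 6 z - 2 \sqrt{30} \operatorname{atan}{\left(\frac{\sqrt{30} z}{10} \right)} + 2

A candidate passes only if d/dz[G] lands on the given G'(z) exactly.
A general antiderivative is - 3 z \log{\left(\frac{3 z^{2}}{2} + 5 \right)} + 6 z - 2 \sqrt{30} \operatorname{atan}{\left(\frac{\sqrt{30} z}{10} \right)} + C.
The condition gives C = 2 - (0) = 2.
So G(z) = - 3 z \log{\left(\frac{3 z^{2}}{2} + 5 \right)} + 6 z - 2 \sqrt{30} \operatorname{atan}{\left(\frac{\sqrt{30} z}{10} \right)} + 2.
Check: d/dz[- 3 z \log{\left(\frac{3 z^{2}}{2} + 5 \right)} + 6 z - 2 \sqrt{30} \operatorname{atan}{\left(\frac{\sqrt{30} z}{10} \right)} + 2] = - 3 \log{\left(\frac{3 z^{2}}{2} + 5 \right)} = G'(z).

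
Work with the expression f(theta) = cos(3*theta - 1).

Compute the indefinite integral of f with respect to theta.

F(theta) = sin(3*theta - 1)/3 + C

Check any antiderivative F(theta) by computing F'(theta) and comparing it with f(theta).
Check: d/dtheta[sin(3*theta - 1)/3] = cos(3*theta - 1) = f(theta).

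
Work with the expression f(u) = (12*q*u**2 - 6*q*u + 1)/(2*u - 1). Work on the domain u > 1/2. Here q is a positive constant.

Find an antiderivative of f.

An antiderivative F(u) passes only if d/du[F] lands on f(u) exactly.
Check: d/du[(6*q*u**2 + log(u - 1/2))/2] = (12*q*u**2 - 6*q*u + 1)/(2*u - 1) = f(u).

An antiderivative is F(u) = (6*q*u**2 + log(u - 1/2))/2.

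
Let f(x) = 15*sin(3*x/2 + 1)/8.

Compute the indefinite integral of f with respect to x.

For F(x) to be correct the identity F'(x) - f(x) = 0 must hold.
Check: d/dx[-5*cos(3*x/2 + 1)/4] = 15*sin(3*x/2 + 1)/8 = f(x).

F(x) = -5*cos(3*x/2 + 1)/4 + C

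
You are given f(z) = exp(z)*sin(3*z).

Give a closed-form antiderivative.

An antiderivative is F(z) = -(-sin(3*z) + 3*cos(3*z))*exp(z)/10.

A candidate is checked by its d/dz: the result must match f(z).
Check: d/dz[-(-sin(3*z) + 3*cos(3*z))*exp(z)/10] = exp(z)*sin(3*z) = f(z).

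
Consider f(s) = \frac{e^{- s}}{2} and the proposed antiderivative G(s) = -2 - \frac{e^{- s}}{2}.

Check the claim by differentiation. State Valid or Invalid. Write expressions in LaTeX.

Valid: G'(s) = f(s).

d/ds[G] = \frac{e^{- s}}{2}
This equals f(s) exactly, so the claim holds.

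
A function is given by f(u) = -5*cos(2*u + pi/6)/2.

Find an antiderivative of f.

An antiderivative is F(u) = -5*sin(2*u + pi/6)/4.

A first test for any F(u): its u-derivative must equal f(u) identically.
Check: d/du[-5*sin(2*u + pi/6)/4] = -5*cos(2*u + pi/6)/2 = f(u).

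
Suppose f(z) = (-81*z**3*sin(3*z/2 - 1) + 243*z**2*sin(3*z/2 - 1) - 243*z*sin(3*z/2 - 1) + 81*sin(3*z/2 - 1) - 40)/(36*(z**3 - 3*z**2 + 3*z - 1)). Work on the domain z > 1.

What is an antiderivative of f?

A candidate is checked by its d/dz: the result must match f(z).
Check: d/dz[3*cos(3*z/2 - 1)/2 + 5/(9*z**2 - 18*z + 9)] = (-81*z**3*sin(3*z/2 - 1) + 243*z**2*sin(3*z/2 - 1) - 243*z*sin(3*z/2 - 1) + 81*sin(3*z/2 - 1) - 40)/(36*z**3 - 108*z**2 + 108*z - 36), which equals f(z).

An antiderivative is F(z) = 3*cos(3*z/2 - 1)/2 + 5/(9*z**2 - 18*z + 9).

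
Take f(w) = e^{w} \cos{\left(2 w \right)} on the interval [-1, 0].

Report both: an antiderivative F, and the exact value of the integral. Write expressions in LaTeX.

Differentiate the proposed F(w) back; it has to land on f(w) exactly.
F(w) = \frac{2 e^{w} \sin{\left(2 w \right)}}{5} + \frac{e^{w} \cos{\left(2 w \right)}}{5} is an antiderivative of f.
Check: d/dw[\frac{2 e^{w} \sin{\left(2 w \right)}}{5} + \frac{e^{w} \cos{\left(2 w \right)}}{5}] = e^{w} \cos{\left(2 w \right)} = f(w).
F(0) = \frac{1}{5}; F(-1) = - \frac{2 \sin{\left(2 \right)}}{5 e} + \frac{\cos{\left(2 \right)}}{5 e}.
Integral = F(0) - F(-1) = - \frac{\cos{\left(2 \right)}}{5 e} + \frac{2 \sin{\left(2 \right)}}{5 e} + \frac{1}{5}.

Antiderivative: F(w) = \frac{2 e^{w} \sin{\left(2 w \right)}}{5} + \frac{e^{w} \cos{\left(2 w \right)}}{5}; value = - \frac{\cos{\left(2 \right)}}{5 e} + \frac{2 \sin{\left(2 \right)}}{5 e} + \frac{1}{5}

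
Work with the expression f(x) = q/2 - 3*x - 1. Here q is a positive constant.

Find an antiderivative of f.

Check any antiderivative F(x) by computing F'(x) and comparing it with f(x).
Check: d/dx[q*x/2 - 3*x**2/2 - x] = q/2 - 3*x - 1 = f(x).

An antiderivative is F(x) = q*x/2 - 3*x**2/2 - x.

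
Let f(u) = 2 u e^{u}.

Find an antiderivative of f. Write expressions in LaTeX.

f has the shape v'r + vr' for v = 2 u - 2 and r = e^{u} — it is the derivative of the product v*r.
Check: d/du[2 u e^{u} - 2 e^{u}] = 2 u e^{u} = f(u).

An antiderivative is F(u) = 2 u e^{u} - 2 e^{u}.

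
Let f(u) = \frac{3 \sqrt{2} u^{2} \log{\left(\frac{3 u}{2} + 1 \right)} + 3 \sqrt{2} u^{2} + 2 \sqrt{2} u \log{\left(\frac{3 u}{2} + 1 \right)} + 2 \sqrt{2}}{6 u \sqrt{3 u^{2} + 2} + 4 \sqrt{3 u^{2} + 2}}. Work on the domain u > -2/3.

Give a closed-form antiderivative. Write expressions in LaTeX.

f has the shape v'r + vr' for v = \frac{\sqrt{\frac{3 u^{2}}{2} + 1}}{3} and r = \log{\left(\frac{3 u}{2} + 1 \right)} — it is the derivative of the product v*r.
Check: d/du[\frac{\sqrt{2} \sqrt{3 u^{2} + 2} \log{\left(\frac{3 u}{2} + 1 \right)}}{6}] = \frac{3 \sqrt{2} u^{2} \log{\left(\frac{3 u}{2} + 1 \right)} + 3 \sqrt{2} u^{2} + 2 \sqrt{2} u \log{\left(\frac{3 u}{2} + 1 \right)} + 2 \sqrt{2}}{6 u \sqrt{3 u^{2} + 2} + 4 \sqrt{3 u^{2} + 2}} = f(u).

An antiderivative is F(u) = \frac{\sqrt{2} \sqrt{3 u^{2} + 2} \log{\left(\frac{3 u}{2} + 1 \right)}}{6}.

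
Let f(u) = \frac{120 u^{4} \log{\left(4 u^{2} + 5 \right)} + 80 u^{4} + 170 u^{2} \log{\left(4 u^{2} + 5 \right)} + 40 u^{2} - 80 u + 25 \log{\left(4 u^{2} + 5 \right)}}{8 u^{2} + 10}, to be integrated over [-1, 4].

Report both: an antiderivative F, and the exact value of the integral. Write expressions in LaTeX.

Antiderivative: F(u) = \frac{5 \left(2 u^{3} + u - 2\right) \log{\left(4 u^{2} + 5 \right)}}{2}; value = \frac{25 \log{\left(9 \right)}}{2} + 325 \log{\left(69 \right)}

Recognize the product-rule pattern: f = v'r + vr' with v = 5 u^{3} + \frac{5 u}{2} - 5, r = \log{\left(4 u^{2} + 5 \right)}, so integration by parts undoes it.
F(u) = \frac{5 \left(2 u^{3} + u - 2\right) \log{\left(4 u^{2} + 5 \right)}}{2} is an antiderivative of f.
Check: d/du[\frac{5 \left(2 u^{3} + u - 2\right) \log{\left(4 u^{2} + 5 \right)}}{2}] = \frac{120 u^{4} \log{\left(4 u^{2} + 5 \right)} + 80 u^{4} + 170 u^{2} \log{\left(4 u^{2} + 5 \right)} + 40 u^{2} - 80 u + 25 \log{\left(4 u^{2} + 5 \right)}}{8 u^{2} + 10} = f(u).
F(4) = 325 \log{\left(69 \right)}; F(-1) = - \frac{25 \log{\left(9 \right)}}{2}.
Integral = F(4) - F(-1) = \frac{25 \log{\left(9 \right)}}{2} + 325 \log{\left(69 \right)}.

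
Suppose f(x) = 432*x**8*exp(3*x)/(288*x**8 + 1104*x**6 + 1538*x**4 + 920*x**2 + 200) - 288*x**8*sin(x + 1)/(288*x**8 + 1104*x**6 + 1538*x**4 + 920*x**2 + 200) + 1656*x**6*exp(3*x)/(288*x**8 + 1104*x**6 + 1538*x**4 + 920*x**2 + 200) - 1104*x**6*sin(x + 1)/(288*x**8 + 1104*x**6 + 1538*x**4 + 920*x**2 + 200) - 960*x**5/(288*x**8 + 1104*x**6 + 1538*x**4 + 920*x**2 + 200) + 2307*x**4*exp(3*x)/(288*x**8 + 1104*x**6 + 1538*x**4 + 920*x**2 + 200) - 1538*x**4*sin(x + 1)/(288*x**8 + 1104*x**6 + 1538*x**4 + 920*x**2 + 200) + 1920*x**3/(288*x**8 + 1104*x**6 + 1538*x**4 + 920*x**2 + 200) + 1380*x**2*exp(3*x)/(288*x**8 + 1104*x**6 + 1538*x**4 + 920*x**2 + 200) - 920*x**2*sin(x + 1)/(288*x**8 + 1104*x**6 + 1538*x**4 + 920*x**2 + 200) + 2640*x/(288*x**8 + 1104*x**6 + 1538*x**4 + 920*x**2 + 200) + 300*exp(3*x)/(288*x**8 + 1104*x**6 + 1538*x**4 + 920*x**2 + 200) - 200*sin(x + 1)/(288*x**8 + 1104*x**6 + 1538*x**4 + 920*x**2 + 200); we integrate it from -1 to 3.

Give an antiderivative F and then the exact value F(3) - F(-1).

The integrand splits into summands that can be handled one at a time.
F(x) = (12*x**4*exp(3*x) + 24*x**4*cos(x + 1) + 23*x**2*exp(3*x) + 46*x**2*cos(x + 1) + 40*x**2 + 10*exp(3*x) + 20*cos(x + 1) - 40)/(2*(3*x**2 + 2)*(4*x**2 + 5)) is an antiderivative of f.
Check: d/dx[(12*x**4*exp(3*x) + 24*x**4*cos(x + 1) + 23*x**2*exp(3*x) + 46*x**2*cos(x + 1) + 40*x**2 + 10*exp(3*x) + 20*cos(x + 1) - 40)/(2*(3*x**2 + 2)*(4*x**2 + 5))] = (432*x**8*exp(3*x) - 288*x**8*sin(x + 1) + 1656*x**6*exp(3*x) - 1104*x**6*sin(x + 1) - 960*x**5 + 2307*x**4*exp(3*x) - 1538*x**4*sin(x + 1) + 1920*x**3 + 1380*x**2*exp(3*x) - 920*x**2*sin(x + 1) + 2640*x + 300*exp(3*x) - 200*sin(x + 1))/(288*x**8 + 1104*x**6 + 1538*x**4 + 920*x**2 + 200), which equals f(x).
F(3) = cos(4) + 160/1189 + exp(9)/2; F(-1) = exp(-3)/2 + 1.
Integral = F(3) - F(-1) = -1029/1189 + cos(4) - exp(-3)/2 + exp(9)/2.

Antiderivative: F(x) = (12*x**4*exp(3*x) + 24*x**4*cos(x + 1) + 23*x**2*exp(3*x) + 46*x**2*cos(x + 1) + 40*x**2 + 10*exp(3*x) + 20*cos(x + 1) - 40)/(2*(3*x**2 + 2)*(4*x**2 + 5)); value = -1029/1189 + cos(4) - exp(-3)/2 + exp(9)/2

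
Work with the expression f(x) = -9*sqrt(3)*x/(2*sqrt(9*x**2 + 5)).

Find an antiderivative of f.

The substitution u = 3*x**2 + 5/3 works: f is exactly (dF/du)*(du/dx) for that inner function.
Check: d/dx[-3*sqrt(3*x**2 + 5/3)/2] = -9*sqrt(3)*x/(2*sqrt(9*x**2 + 5)) = f(x).

An antiderivative is F(x) = -3*sqrt(3*x**2 + 5/3)/2.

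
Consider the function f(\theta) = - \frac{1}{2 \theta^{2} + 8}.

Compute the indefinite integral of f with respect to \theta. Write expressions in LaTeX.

F(\theta) = - \frac{\operatorname{atan}{\left(\frac{\theta}{2} \right)}}{4} + C

Since d/d\theta undoes antidifferentiation here, F'(\theta) = f(\theta) is required of F(\theta).
Check: d/d\theta[- \frac{\operatorname{atan}{\left(\frac{\theta}{2} \right)}}{4}] = - \frac{1}{2 \theta^{2} + 8} = f(\theta).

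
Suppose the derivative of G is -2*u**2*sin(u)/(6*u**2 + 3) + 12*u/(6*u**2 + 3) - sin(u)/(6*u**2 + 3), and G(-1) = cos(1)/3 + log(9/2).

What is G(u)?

G(u) = (3*log(3*u**2 + 3/2) + cos(u))/3

Integrate term by term and add the pieces.
A general antiderivative is log(3*u**2 + 3/2) + cos(u)/3 + C.
The condition gives C = cos(1)/3 + log(9/2) - (cos(1)/3 + log(9/2)) = 0.
So G(u) = (3*log(3*u**2 + 3/2) + cos(u))/3.
Check: d/du[(3*log(3*u**2 + 3/2) + cos(u))/3] = (-2*u**2*sin(u) + 12*u - sin(u))/(6*u**2 + 3), which equals G'(u).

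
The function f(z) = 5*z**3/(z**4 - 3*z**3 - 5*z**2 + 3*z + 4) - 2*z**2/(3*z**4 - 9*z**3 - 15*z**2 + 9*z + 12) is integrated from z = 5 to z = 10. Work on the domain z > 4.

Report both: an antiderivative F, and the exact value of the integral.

Factor the denominator (3*(z - 4)*(z - 1)*(z + 1)**2) and decompose: f = 371/(300*(z + 1)) - 17/(30*(z + 1)**2) - 13/(36*(z - 1)) + 928/(225*(z - 4)); each piece integrates to a log, atan, or power term.
F(z) = 928*log(z - 4)/225 - 13*log(z - 1)/36 + 371*log(z + 1)/300 + 17/(30*z + 30) is an antiderivative of f.
Check: d/dz[928*log(z - 4)/225 - 13*log(z - 1)/36 + 371*log(z + 1)/300 + 17/(30*z + 30)] = (15*z**3 - 2*z**2)/(3*z**4 - 9*z**3 - 15*z**2 + 9*z + 12), which equals f(z).
F(10) = -13*log(9)/36 + 17/330 + 371*log(11)/300 + 928*log(6)/225; F(5) = -13*log(4)/36 + 17/180 + 371*log(6)/300.
Integral = F(10) - F(5) = -13*log(9)/36 - 17/396 + 13*log(4)/36 + 371*log(11)/300 + 2599*log(6)/900.

Antiderivative: F(z) = 928*log(z - 4)/225 - 13*log(z - 1)/36 + 371*log(z + 1)/300 + 17/(30*z + 30); value = -13*log(9)/36 - 17/396 + 13*log(4)/36 + 371*log(11)/300 + 2599*log(6)/900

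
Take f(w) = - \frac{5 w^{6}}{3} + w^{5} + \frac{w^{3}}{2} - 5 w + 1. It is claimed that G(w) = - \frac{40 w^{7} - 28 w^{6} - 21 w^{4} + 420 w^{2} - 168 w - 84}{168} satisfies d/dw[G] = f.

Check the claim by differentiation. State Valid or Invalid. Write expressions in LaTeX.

d/dw[G] = - \frac{5 w^{6}}{3} + w^{5} + \frac{w^{3}}{2} - 5 w + 1
This equals f(w) exactly, so the claim holds.

Valid - the claim checks out under differentiation.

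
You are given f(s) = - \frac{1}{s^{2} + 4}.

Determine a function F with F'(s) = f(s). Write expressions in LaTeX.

An antiderivative is F(s) = - \frac{\operatorname{atan}{\left(\frac{s}{2} \right)}}{2}.

An antiderivative F(s) passes only if d/ds[F] lands on f(s) exactly.
Check: d/ds[- \frac{\operatorname{atan}{\left(\frac{s}{2} \right)}}{2}] = - \frac{1}{s^{2} + 4} = f(s).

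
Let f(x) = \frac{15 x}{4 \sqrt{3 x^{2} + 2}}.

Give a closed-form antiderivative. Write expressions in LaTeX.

An antiderivative is F(x) = \frac{5 \sqrt{3 x^{2} + 2}}{4}.

f matches the chain-rule pattern g'(h)*h' with inner function h(x) = 3 x^{2} + 2; substituting u = h(x) collapses the integral.
Check: d/dx[\frac{5 \sqrt{3 x^{2} + 2}}{4}] = \frac{15 x}{4 \sqrt{3 x^{2} + 2}} = f(x).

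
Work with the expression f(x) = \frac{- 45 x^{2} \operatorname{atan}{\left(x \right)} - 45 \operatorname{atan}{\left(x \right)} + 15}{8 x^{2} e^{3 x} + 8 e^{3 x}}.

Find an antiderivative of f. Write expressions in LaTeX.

f has the shape u'v + uv' for u = \frac{15 \operatorname{atan}{\left(x \right)}}{8} and v = e^{- 3 x} — it is the derivative of the product u*v.
Check: d/dx[\frac{15 e^{- 3 x} \operatorname{atan}{\left(x \right)}}{8}] = \frac{- 45 x^{2} \operatorname{atan}{\left(x \right)} - 45 \operatorname{atan}{\left(x \right)} + 15}{8 x^{2} e^{3 x} + 8 e^{3 x}} = f(x).

An antiderivative is F(x) = \frac{15 e^{- 3 x} \operatorname{atan}{\left(x \right)}}{8}.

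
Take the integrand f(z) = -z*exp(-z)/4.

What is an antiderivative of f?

An antiderivative is F(z) = (z + 1)*exp(-z)/4.

Recognize the product-rule pattern: f = u'v + uv' with u = z/4 + 1/4, v = exp(-z), so integration by parts undoes it.
Check: d/dz[(z + 1)*exp(-z)/4] = -z*exp(-z)/4 = f(z).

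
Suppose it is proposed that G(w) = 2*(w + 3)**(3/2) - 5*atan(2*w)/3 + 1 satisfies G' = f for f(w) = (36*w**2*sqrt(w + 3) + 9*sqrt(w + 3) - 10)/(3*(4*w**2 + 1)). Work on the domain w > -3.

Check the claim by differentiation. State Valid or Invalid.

d/dw[G] = (36*w**2*sqrt(w + 3) + 9*sqrt(w + 3) - 10)/(12*w**2 + 3)
This equals f(w) exactly, so the claim holds.

Valid: G'(w) = f(w).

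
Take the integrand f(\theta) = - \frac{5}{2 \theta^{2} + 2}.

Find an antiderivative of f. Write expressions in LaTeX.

For F(\theta) to be correct the identity F'(\theta) - f(\theta) = 0 must hold.
Check: d/d\theta[- \frac{5 \operatorname{atan}{\left(\theta \right)}}{2}] = - \frac{5}{2 \theta^{2} + 2} = f(\theta).

An antiderivative is F(\theta) = - \frac{5 \operatorname{atan}{\left(\theta \right)}}{2}.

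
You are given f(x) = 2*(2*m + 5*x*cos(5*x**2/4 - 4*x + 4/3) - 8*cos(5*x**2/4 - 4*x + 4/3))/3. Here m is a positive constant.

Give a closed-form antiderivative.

An antiderivative is F(x) = 4*(m*x + sin(5*x**2/4 - 4*x + 4/3))/3.

Whatever form F(x) takes, F'(x) = f(x) is non-negotiable.
Check: d/dx[4*(m*x + sin(5*x**2/4 - 4*x + 4/3))/3] = 4*m/3 + 10*x*cos(5*x**2/4 - 4*x + 4/3)/3 - 16*cos(5*x**2/4 - 4*x + 4/3)/3, which equals f(x).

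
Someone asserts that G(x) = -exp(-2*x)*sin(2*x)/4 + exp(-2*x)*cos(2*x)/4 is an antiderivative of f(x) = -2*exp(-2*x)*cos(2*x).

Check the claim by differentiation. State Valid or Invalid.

Invalid: d/dx[G] - f = exp(-2*x)*cos(2*x), which is not 0.

d/dx[G] = -exp(-2*x)*cos(2*x)
d/dx[G] - f(x) = exp(-2*x)*cos(2*x) != 0.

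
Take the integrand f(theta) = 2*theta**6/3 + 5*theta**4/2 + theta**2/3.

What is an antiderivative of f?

An antiderivative is F(theta) = 2*theta**7/21 + theta**5/2 + theta**3/9.

Integrate term by term and add the pieces.
Check: d/dtheta[2*theta**7/21 + theta**5/2 + theta**3/9] = 2*theta**6/3 + 5*theta**4/2 + theta**2/3 = f(theta).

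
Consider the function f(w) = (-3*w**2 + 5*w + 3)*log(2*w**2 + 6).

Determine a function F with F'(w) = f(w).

An antiderivative is F(w) = 2*w**3/3 - 5*w**2/2 - 12*w + (-w**3 + 5*w**2/2 + 3*w)*log(2*w**2 + 6) + 15*log(w**2 + 3)/2 + 12*sqrt(3)*atan(sqrt(3)*w/3).

Differentiate the proposed F(w) back; it has to land on f(w) exactly.
Check: d/dw[2*w**3/3 - 5*w**2/2 - 12*w + (-w**3 + 5*w**2/2 + 3*w)*log(2*w**2 + 6) + 15*log(w**2 + 3)/2 + 12*sqrt(3)*atan(sqrt(3)*w/3)] = -3*w**2*log(w**2 + 3) - 3*w**2*log(2) + 5*w*log(w**2 + 3) + 5*w*log(2) + 3*log(w**2 + 3) + 3*log(2), which equals f(w).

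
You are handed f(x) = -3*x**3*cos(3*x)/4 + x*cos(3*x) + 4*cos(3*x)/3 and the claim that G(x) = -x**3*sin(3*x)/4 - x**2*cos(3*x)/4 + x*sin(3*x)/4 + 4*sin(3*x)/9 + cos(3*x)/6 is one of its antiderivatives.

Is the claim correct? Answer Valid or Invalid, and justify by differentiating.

Invalid: d/dx[G] - f = -3*x*cos(3*x)/4 - sin(3*x)/4, which is not 0.

d/dx[G] = -3*x**3*cos(3*x)/4 + x*cos(3*x)/4 - sin(3*x)/4 + 4*cos(3*x)/3
d/dx[G] - f(x) = -3*x*cos(3*x)/4 - sin(3*x)/4 != 0.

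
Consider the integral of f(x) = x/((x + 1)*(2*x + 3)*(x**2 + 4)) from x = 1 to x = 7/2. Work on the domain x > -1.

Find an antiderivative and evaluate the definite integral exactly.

Factor the denominator ((x + 1)*(2*x + 3)*(x**2 + 4)) and decompose: f = -(x - 4)/(25*(x**2 + 4)) + 12/(25*(2*x + 3)) - 1/(5*(x + 1)); each piece integrates to a log, atan, or power term.
F(x) = -log(x + 1)/5 + 6*log(x + 3/2)/25 - log(x**2 + 4)/50 + 2*atan(x/2)/25 is an antiderivative of f.
Check: d/dx[-log(x + 1)/5 + 6*log(x + 3/2)/25 - log(x**2 + 4)/50 + 2*atan(x/2)/25] = x/(2*x**4 + 5*x**3 + 11*x**2 + 20*x + 12), which equals f(x).
F(7/2) = -log(9/2)/5 - log(65/4)/50 + 2*atan(7/4)/25 + 6*log(5)/25; F(1) = -log(2)/5 - log(5)/50 + 2*atan(1/2)/25 + 6*log(5/2)/25.
Integral = F(7/2) - F(1) = -log(9/2)/5 - 6*log(5/2)/25 - log(65/4)/50 - 2*atan(1/2)/25 + 2*atan(7/4)/25 + log(2)/5 + 13*log(5)/50.

Antiderivative: F(x) = -log(x + 1)/5 + 6*log(x + 3/2)/25 - log(x**2 + 4)/50 + 2*atan(x/2)/25; value = -log(9/2)/5 - 6*log(5/2)/25 - log(65/4)/50 - 2*atan(1/2)/25 + 2*atan(7/4)/25 + log(2)/5 + 13*log(5)/50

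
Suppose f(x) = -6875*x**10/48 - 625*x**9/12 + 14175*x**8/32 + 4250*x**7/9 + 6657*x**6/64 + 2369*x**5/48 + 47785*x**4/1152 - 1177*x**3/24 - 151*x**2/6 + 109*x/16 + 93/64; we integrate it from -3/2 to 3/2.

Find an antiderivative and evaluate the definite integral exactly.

Antiderivative: F(x) = -(-10*x**2 - 4*x + 3)**3*(-15*x**5 + 12*x**4 + 36*x**3 + 20*x**2 + 18*x + 20)/1152; value = 34623165/16384

Recognize the product-rule pattern: f = u'v + uv' with u = -2*(-5*x**2/2 - x + 3/4)**3/3, v = -5*x**5/4 + x**4 + 3*x**3 + 5*x**2/3 + 3*x/2 + 5/3, so integration by parts undoes it.
F(x) = -(-10*x**2 - 4*x + 3)**3*(-15*x**5 + 12*x**4 + 36*x**3 + 20*x**2 + 18*x + 20)/1152 is an antiderivative of f.
Check: d/dx[-(-10*x**2 - 4*x + 3)**3*(-15*x**5 + 12*x**4 + 36*x**3 + 20*x**2 + 18*x + 20)/1152] = -6875*x**10/48 - 625*x**9/12 + 14175*x**8/32 + 4250*x**7/9 + 6657*x**6/64 + 2369*x**5/48 + 47785*x**4/1152 - 1177*x**3/24 - 151*x**2/6 + 109*x/16 + 93/64 = f(x).
F(3/2) = 75625809/32768; F(-3/2) = 6379479/32768.
Integral = F(3/2) - F(-3/2) = 34623165/16384.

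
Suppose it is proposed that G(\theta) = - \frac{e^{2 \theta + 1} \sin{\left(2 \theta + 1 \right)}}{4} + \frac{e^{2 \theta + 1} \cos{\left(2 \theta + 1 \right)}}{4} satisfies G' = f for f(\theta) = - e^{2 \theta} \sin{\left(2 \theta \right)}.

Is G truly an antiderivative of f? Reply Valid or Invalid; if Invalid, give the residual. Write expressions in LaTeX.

d/d\theta[G] = - e e^{2 \theta} \sin{\left(2 \theta + 1 \right)}
d/d\theta[G] - f(\theta) = e^{2 \theta} \sin{\left(2 \theta \right)} - e e^{2 \theta} \sin{\left(2 \theta + 1 \right)} != 0.

Invalid: d/d\theta[G] - f = e^{2 \theta} \sin{\left(2 \theta \right)} - e e^{2 \theta} \sin{\left(2 \theta + 1 \right)}, which is not 0.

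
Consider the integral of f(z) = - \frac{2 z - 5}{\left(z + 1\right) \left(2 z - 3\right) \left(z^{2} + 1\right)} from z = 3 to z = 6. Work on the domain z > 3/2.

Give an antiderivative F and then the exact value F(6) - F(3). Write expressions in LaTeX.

Antiderivative: F(z) = \frac{8 \log{\left(z - \frac{3}{2} \right)}}{65} - \frac{7 \log{\left(z + 1 \right)}}{10} + \frac{15 \log{\left(z^{2} + 1 \right)}}{52} - \frac{23 \operatorname{atan}{\left(z \right)}}{26}; value = - \frac{7 \log{\left(7 \right)}}{10} - \frac{23 \operatorname{atan}{\left(6 \right)}}{26} - \frac{15 \log{\left(10 \right)}}{52} - \frac{8 \log{\left(\frac{3}{2} \right)}}{65} + \frac{8 \log{\left(\frac{9}{2} \right)}}{65} + \frac{7 \log{\left(4 \right)}}{10} + \frac{15 \log{\left(37 \right)}}{52} + \frac{23 \operatorname{atan}{\left(3 \right)}}{26}

Factor the denominator (\left(z + 1\right) \left(2 z - 3\right) \left(z^{2} + 1\right)) and decompose: f = \frac{15 z - 23}{26 \left(z^{2} + 1\right)} + \frac{16}{65 \left(2 z - 3\right)} - \frac{7}{10 \left(z + 1\right)}; each piece integrates to a log, atan, or power term.
F(z) = \frac{8 \log{\left(z - \frac{3}{2} \right)}}{65} - \frac{7 \log{\left(z + 1 \right)}}{10} + \frac{15 \log{\left(z^{2} + 1 \right)}}{52} - \frac{23 \operatorname{atan}{\left(z \right)}}{26} is an antiderivative of f.
Check: d/dz[\frac{8 \log{\left(z - \frac{3}{2} \right)}}{65} - \frac{7 \log{\left(z + 1 \right)}}{10} + \frac{15 \log{\left(z^{2} + 1 \right)}}{52} - \frac{23 \operatorname{atan}{\left(z \right)}}{26}] = \frac{5 - 2 z}{2 z^{4} - z^{3} - z^{2} - z - 3}, which equals f(z).
F(6) = - \frac{7 \log{\left(7 \right)}}{10} - \frac{23 \operatorname{atan}{\left(6 \right)}}{26} + \frac{8 \log{\left(\frac{9}{2} \right)}}{65} + \frac{15 \log{\left(37 \right)}}{52}; F(3) = - \frac{23 \operatorname{atan}{\left(3 \right)}}{26} - \frac{7 \log{\left(4 \right)}}{10} + \frac{8 \log{\left(\frac{3}{2} \right)}}{65} + \frac{15 \log{\left(10 \right)}}{52}.
Integral = F(6) - F(3) = - \frac{7 \log{\left(7 \right)}}{10} - \frac{23 \operatorname{atan}{\left(6 \right)}}{26} - \frac{15 \log{\left(10 \right)}}{52} - \frac{8 \log{\left(\frac{3}{2} \right)}}{65} + \frac{8 \log{\left(\frac{9}{2} \right)}}{65} + \frac{7 \log{\left(4 \right)}}{10} + \frac{15 \log{\left(37 \right)}}{52} + \frac{23 \operatorname{atan}{\left(3 \right)}}{26}.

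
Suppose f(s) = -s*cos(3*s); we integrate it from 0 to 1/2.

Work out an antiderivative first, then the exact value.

Any candidate F(s) must reproduce f(s) exactly when differentiated.
F(s) = -s*sin(3*s)/3 - cos(3*s)/9 is an antiderivative of f.
Check: d/ds[-s*sin(3*s)/3 - cos(3*s)/9] = -s*cos(3*s) = f(s).
F(1/2) = -sin(3/2)/6 - cos(3/2)/9; F(0) = -1/9.
Integral = F(1/2) - F(0) = -sin(3/2)/6 - cos(3/2)/9 + 1/9.

Antiderivative: F(s) = -s*sin(3*s)/3 - cos(3*s)/9; value = -sin(3/2)/6 - cos(3/2)/9 + 1/9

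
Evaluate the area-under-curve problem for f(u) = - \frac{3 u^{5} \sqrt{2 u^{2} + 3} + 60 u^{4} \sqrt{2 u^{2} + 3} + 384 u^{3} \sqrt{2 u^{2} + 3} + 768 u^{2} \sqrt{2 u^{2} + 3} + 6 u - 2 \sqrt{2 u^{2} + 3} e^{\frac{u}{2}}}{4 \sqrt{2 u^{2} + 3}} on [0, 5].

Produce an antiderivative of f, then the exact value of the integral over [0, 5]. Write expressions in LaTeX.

Antiderivative: F(u) = \left(- \frac{u^{2}}{2} - 4 u\right)^{3} - \frac{3 \sqrt{2 u^{2} + 3}}{4} + e^{\frac{u}{2}}; value = - \frac{274633}{8} - \frac{3 \sqrt{53}}{4} + \frac{3 \sqrt{3}}{4} + e^{\frac{5}{2}}

Since d/du undoes antidifferentiation here, F'(u) = f(u) is required of F(u).
F(u) = \left(- \frac{u^{2}}{2} - 4 u\right)^{3} - \frac{3 \sqrt{2 u^{2} + 3}}{4} + e^{\frac{u}{2}} is an antiderivative of f.
Check: d/du[\left(- \frac{u^{2}}{2} - 4 u\right)^{3} - \frac{3 \sqrt{2 u^{2} + 3}}{4} + e^{\frac{u}{2}}] = \frac{- 3 u^{5} \sqrt{2 u^{2} + 3} - 60 u^{4} \sqrt{2 u^{2} + 3} - 384 u^{3} \sqrt{2 u^{2} + 3} - 768 u^{2} \sqrt{2 u^{2} + 3} - 6 u + 2 \sqrt{2 u^{2} + 3} e^{\frac{u}{2}}}{4 \sqrt{2 u^{2} + 3}}, which equals f(u).
F(5) = - \frac{274625}{8} - \frac{3 \sqrt{53}}{4} + e^{\frac{5}{2}}; F(0) = 1 - \frac{3 \sqrt{3}}{4}.
Integral = F(5) - F(0) = - \frac{274633}{8} - \frac{3 \sqrt{53}}{4} + \frac{3 \sqrt{3}}{4} + e^{\frac{5}{2}}.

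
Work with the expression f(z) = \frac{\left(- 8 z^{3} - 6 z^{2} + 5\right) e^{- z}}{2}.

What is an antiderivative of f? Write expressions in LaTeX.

f has the shape u'v + uv' for u = 4 z^{3} + 15 z^{2} + 30 z + \frac{55}{2} and v = e^{- z} — it is the derivative of the product u*v.
Check: d/dz[\frac{\left(8 z^{3} + 30 z^{2} + 60 z + 55\right) e^{- z}}{2}] = \frac{\left(- 8 z^{3} - 6 z^{2} + 5\right) e^{- z}}{2} = f(z).

An antiderivative is F(z) = \frac{\left(8 z^{3} + 30 z^{2} + 60 z + 55\right) e^{- z}}{2}.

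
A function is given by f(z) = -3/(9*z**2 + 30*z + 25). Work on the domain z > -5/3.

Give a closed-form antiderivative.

For F(z) to be correct the identity F'(z) - f(z) = 0 must hold.
Check: d/dz[1/(3*z + 5)] = -3/(9*z**2 + 30*z + 25) = f(z).

An antiderivative is F(z) = 1/(3*z + 5).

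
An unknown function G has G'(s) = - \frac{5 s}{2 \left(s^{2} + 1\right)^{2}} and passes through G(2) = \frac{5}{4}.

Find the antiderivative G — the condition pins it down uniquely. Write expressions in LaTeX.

G'(s) matches the chain-rule pattern g'(h)*h' with inner function h(s) = 4 s^{2} + 4; substituting u = h(s) collapses the integral.
A general antiderivative is \frac{5}{4 s^{2} + 4} + C.
The condition gives C = \frac{5}{4} - (\frac{1}{4}) = 1.
So G(s) = \frac{4 s^{2} + 9}{4 \left(s^{2} + 1\right)}.
Check: d/ds[\frac{4 s^{2} + 9}{4 \left(s^{2} + 1\right)}] = - \frac{5 s}{2 s^{4} + 4 s^{2} + 2}, which equals G'(s).

G(s) = \frac{4 s^{2} + 9}{4 \left(s^{2} + 1\right)}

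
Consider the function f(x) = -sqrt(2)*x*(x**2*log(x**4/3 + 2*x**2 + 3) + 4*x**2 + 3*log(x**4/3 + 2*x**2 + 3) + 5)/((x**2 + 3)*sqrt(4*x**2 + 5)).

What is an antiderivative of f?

An antiderivative is F(x) = -sqrt(2)*sqrt(4*x**2 + 5)*log(x**4/3 + 2*x**2 + 3)/4.

Recognize the product-rule pattern: f = u'v + uv' with u = -sqrt(2*x**2 + 5/2)/2, v = log(x**4/3 + 2*x**2 + 3), so integration by parts undoes it.
Check: d/dx[-sqrt(2)*sqrt(4*x**2 + 5)*log(x**4/3 + 2*x**2 + 3)/4] = (-sqrt(2)*x**3*log(x**4/3 + 2*x**2 + 3) - 4*sqrt(2)*x**3 - 3*sqrt(2)*x*log(x**4/3 + 2*x**2 + 3) - 5*sqrt(2)*x)/(x**2*sqrt(4*x**2 + 5) + 3*sqrt(4*x**2 + 5)), which equals f(x).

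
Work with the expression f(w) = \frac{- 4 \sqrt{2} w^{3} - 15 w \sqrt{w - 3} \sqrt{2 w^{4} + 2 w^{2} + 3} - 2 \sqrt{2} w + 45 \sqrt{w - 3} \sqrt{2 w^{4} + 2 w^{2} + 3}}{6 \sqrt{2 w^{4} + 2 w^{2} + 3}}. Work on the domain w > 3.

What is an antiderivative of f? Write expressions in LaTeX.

Check any antiderivative F(w) by computing F'(w) and comparing it with f(w).
Check: d/dw[- w^{2} \sqrt{w - 3} + 6 w \sqrt{w - 3} - 9 \sqrt{w - 3} - \frac{\sqrt{w^{4} + w^{2} + \frac{3}{2}}}{3}] = \frac{- 4 \sqrt{2} w^{3} \sqrt{w - 3} - 15 w^{2} \sqrt{2 w^{4} + 2 w^{2} + 3} - 2 \sqrt{2} w \sqrt{w - 3} + 90 w \sqrt{2 w^{4} + 2 w^{2} + 3} - 135 \sqrt{2 w^{4} + 2 w^{2} + 3}}{6 \sqrt{w - 3} \sqrt{2 w^{4} + 2 w^{2} + 3}}, which equals f(w).

An antiderivative is F(w) = - w^{2} \sqrt{w - 3} + 6 w \sqrt{w - 3} - 9 \sqrt{w - 3} - \frac{\sqrt{w^{4} + w^{2} + \frac{3}{2}}}{3}.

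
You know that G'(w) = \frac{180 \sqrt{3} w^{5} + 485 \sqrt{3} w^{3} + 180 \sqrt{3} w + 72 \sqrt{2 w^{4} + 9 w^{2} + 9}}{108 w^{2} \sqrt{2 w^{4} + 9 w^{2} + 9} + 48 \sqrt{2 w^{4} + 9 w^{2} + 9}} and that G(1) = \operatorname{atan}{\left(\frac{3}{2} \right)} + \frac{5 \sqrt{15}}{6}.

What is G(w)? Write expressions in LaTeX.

For G(w) to be correct, d/dw[G] must agree with the stated G'(w) identically.
A general antiderivative is \frac{5 \sqrt{\frac{2 w^{4}}{3} + 3 w^{2} + 3}}{4} + \operatorname{atan}{\left(\frac{3 w}{2} \right)} + C.
The condition gives C = \operatorname{atan}{\left(\frac{3}{2} \right)} + \frac{5 \sqrt{15}}{6} - (\operatorname{atan}{\left(\frac{3}{2} \right)} + \frac{5 \sqrt{15}}{6}) = 0.
So G(w) = \frac{5 \sqrt{3} \sqrt{2 w^{4} + 9 w^{2} + 9} + 12 \operatorname{atan}{\left(\frac{3 w}{2} \right)}}{12}.
Check: d/dw[\frac{5 \sqrt{3} \sqrt{2 w^{4} + 9 w^{2} + 9} + 12 \operatorname{atan}{\left(\frac{3 w}{2} \right)}}{12}] = \frac{180 \sqrt{3} w^{5} + 485 \sqrt{3} w^{3} + 180 \sqrt{3} w + 72 \sqrt{2 w^{4} + 9 w^{2} + 9}}{108 w^{2} \sqrt{2 w^{4} + 9 w^{2} + 9} + 48 \sqrt{2 w^{4} + 9 w^{2} + 9}} = G'(w).

G(w) = \frac{5 \sqrt{3} \sqrt{2 w^{4} + 9 w^{2} + 9} + 12 \operatorname{atan}{\left(\frac{3 w}{2} \right)}}{12}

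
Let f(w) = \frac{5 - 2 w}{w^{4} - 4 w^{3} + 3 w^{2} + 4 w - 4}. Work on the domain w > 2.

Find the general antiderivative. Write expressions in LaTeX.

F(w) = - \frac{10 \log{\left(w - 2 \right)}}{9} + \frac{3 \log{\left(w - 1 \right)}}{2} - \frac{7 \log{\left(w + 1 \right)}}{18} - \frac{1}{3 w - 6} + C

Factor the denominator (\left(w - 2\right)^{2} \left(w - 1\right) \left(w + 1\right)) and decompose: f = - \frac{7}{18 \left(w + 1\right)} + \frac{3}{2 \left(w - 1\right)} - \frac{10}{9 \left(w - 2\right)} + \frac{1}{3 \left(w - 2\right)^{2}}; each piece integrates to a log, atan, or power term.
Check: d/dw[- \frac{10 \log{\left(w - 2 \right)}}{9} + \frac{3 \log{\left(w - 1 \right)}}{2} - \frac{7 \log{\left(w + 1 \right)}}{18} - \frac{1}{3 w - 6}] = \frac{5 - 2 w}{w^{4} - 4 w^{3} + 3 w^{2} + 4 w - 4} = f(w).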